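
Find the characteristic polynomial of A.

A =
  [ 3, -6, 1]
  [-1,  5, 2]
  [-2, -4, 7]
x^3 - 15*x^2 + 75*x - 125

Expanding det(x·I − A) (e.g. by cofactor expansion or by noting that A is similar to its Jordan form J, which has the same characteristic polynomial as A) gives
  χ_A(x) = x^3 - 15*x^2 + 75*x - 125
which factors as (x - 5)^3. The eigenvalues (with algebraic multiplicities) are λ = 5 with multiplicity 3.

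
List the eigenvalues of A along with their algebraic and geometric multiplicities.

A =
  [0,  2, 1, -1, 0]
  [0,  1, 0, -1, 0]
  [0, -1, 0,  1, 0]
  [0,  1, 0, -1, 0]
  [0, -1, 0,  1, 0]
λ = 0: alg = 5, geom = 3

Step 1 — factor the characteristic polynomial to read off the algebraic multiplicities:
  χ_A(x) = x^5

Step 2 — compute geometric multiplicities via the rank-nullity identity g(λ) = n − rank(A − λI):
  rank(A − (0)·I) = 2, so dim ker(A − (0)·I) = n − 2 = 3

Summary:
  λ = 0: algebraic multiplicity = 5, geometric multiplicity = 3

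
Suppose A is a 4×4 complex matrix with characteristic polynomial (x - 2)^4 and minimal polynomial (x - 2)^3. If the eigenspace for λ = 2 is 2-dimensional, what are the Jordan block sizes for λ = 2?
Block sizes for λ = 2: [3, 1]

Step 1 — from the characteristic polynomial, algebraic multiplicity of λ = 2 is 4. From dim ker(A − (2)·I) = 2, there are exactly 2 Jordan blocks for λ = 2.
Step 2 — from the minimal polynomial, the factor (x − 2)^3 tells us the largest block for λ = 2 has size 3.
Step 3 — with total size 4, 2 blocks, and largest block 3, the block sizes (in nonincreasing order) are [3, 1].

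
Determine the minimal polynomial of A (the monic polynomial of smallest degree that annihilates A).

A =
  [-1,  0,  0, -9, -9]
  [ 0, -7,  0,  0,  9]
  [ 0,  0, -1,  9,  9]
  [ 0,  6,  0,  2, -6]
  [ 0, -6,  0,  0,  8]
x^2 - x - 2

The characteristic polynomial is χ_A(x) = (x - 2)^2*(x + 1)^3, so the eigenvalues are known. The minimal polynomial is
  m_A(x) = Π_λ (x − λ)^{k_λ}
where k_λ is the size of the *largest* Jordan block for λ (equivalently, the smallest k with (A − λI)^k v = 0 for every generalised eigenvector v of λ).

  λ = -1: largest Jordan block has size 1, contributing (x + 1)
  λ = 2: largest Jordan block has size 1, contributing (x − 2)

So m_A(x) = (x - 2)*(x + 1) = x^2 - x - 2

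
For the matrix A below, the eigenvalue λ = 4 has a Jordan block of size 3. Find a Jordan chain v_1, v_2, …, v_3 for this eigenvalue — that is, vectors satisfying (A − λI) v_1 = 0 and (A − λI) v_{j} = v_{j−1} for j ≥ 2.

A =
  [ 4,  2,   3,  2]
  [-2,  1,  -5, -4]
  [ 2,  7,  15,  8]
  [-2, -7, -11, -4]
A Jordan chain for λ = 4 of length 3:
v_1 = (-2, 4, -8, 8)ᵀ
v_2 = (0, -2, 2, -2)ᵀ
v_3 = (1, 0, 0, 0)ᵀ

Let N = A − (4)·I. We want v_3 with N^3 v_3 = 0 but N^2 v_3 ≠ 0; then v_{j-1} := N · v_j for j = 3, …, 2.

Pick v_3 = (1, 0, 0, 0)ᵀ.
Then v_2 = N · v_3 = (0, -2, 2, -2)ᵀ.
Then v_1 = N · v_2 = (-2, 4, -8, 8)ᵀ.

Sanity check: (A − (4)·I) v_1 = (0, 0, 0, 0)ᵀ = 0. ✓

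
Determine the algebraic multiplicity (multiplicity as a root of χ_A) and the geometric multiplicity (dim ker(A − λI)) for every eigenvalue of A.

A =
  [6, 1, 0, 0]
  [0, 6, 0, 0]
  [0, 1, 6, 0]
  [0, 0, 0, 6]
λ = 6: alg = 4, geom = 3

Step 1 — factor the characteristic polynomial to read off the algebraic multiplicities:
  χ_A(x) = (x - 6)^4

Step 2 — compute geometric multiplicities via the rank-nullity identity g(λ) = n − rank(A − λI):
  rank(A − (6)·I) = 1, so dim ker(A − (6)·I) = n − 1 = 3

Summary:
  λ = 6: algebraic multiplicity = 4, geometric multiplicity = 3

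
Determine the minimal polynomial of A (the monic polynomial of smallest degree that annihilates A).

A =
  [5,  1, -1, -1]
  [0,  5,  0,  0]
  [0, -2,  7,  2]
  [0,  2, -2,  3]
x^2 - 10*x + 25

The characteristic polynomial is χ_A(x) = (x - 5)^4, so the eigenvalues are known. The minimal polynomial is
  m_A(x) = Π_λ (x − λ)^{k_λ}
where k_λ is the size of the *largest* Jordan block for λ (equivalently, the smallest k with (A − λI)^k v = 0 for every generalised eigenvector v of λ).

  λ = 5: largest Jordan block has size 2, contributing (x − 5)^2

So m_A(x) = (x - 5)^2 = x^2 - 10*x + 25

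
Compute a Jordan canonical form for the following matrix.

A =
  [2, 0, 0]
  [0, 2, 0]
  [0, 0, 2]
J_1(2) ⊕ J_1(2) ⊕ J_1(2)

The characteristic polynomial is
  det(x·I − A) = x^3 - 6*x^2 + 12*x - 8 = (x - 2)^3

Eigenvalues and multiplicities (the geometric multiplicity of λ is n − rank(A − λI), which equals the number of Jordan blocks for λ):
  λ = 2: algebraic multiplicity = 3, geometric multiplicity = 3

Determining the block sizes for each eigenvalue:
  λ = 2: gm = am = 3, so every block has size 1 → block sizes [1, 1, 1]

Assembling the blocks gives a Jordan form
J =
  [2, 0, 0]
  [0, 2, 0]
  [0, 0, 2]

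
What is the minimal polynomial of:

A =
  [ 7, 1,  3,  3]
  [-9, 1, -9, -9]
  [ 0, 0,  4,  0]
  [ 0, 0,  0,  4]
x^2 - 8*x + 16

The characteristic polynomial is χ_A(x) = (x - 4)^4, so the eigenvalues are known. The minimal polynomial is
  m_A(x) = Π_λ (x − λ)^{k_λ}
where k_λ is the size of the *largest* Jordan block for λ (equivalently, the smallest k with (A − λI)^k v = 0 for every generalised eigenvector v of λ).

  λ = 4: largest Jordan block has size 2, contributing (x − 4)^2

So m_A(x) = (x - 4)^2 = x^2 - 8*x + 16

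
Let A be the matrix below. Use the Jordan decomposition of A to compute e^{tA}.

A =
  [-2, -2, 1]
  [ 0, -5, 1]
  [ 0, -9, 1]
e^{tA} =
  [exp(-2*t), -3*t^2*exp(-2*t)/2 - 2*t*exp(-2*t), t^2*exp(-2*t)/2 + t*exp(-2*t)]
  [0, -3*t*exp(-2*t) + exp(-2*t), t*exp(-2*t)]
  [0, -9*t*exp(-2*t), 3*t*exp(-2*t) + exp(-2*t)]

Strategy: write A = P · J · P⁻¹ where J is a Jordan canonical form, so e^{tA} = P · e^{tJ} · P⁻¹, and e^{tJ} can be computed block-by-block.

A has Jordan form
J =
  [-2,  1,  0]
  [ 0, -2,  1]
  [ 0,  0, -2]
(up to reordering of blocks).

Per-block formulas:
  For a 3×3 Jordan block J_3(-2): exp(t · J_3(-2)) = e^(-2t)·(I + t·N + (t^2/2)·N^2), where N is the 3×3 nilpotent shift.

After assembling e^{tJ} and conjugating by P, we get:

e^{tA} =
  [exp(-2*t), -3*t^2*exp(-2*t)/2 - 2*t*exp(-2*t), t^2*exp(-2*t)/2 + t*exp(-2*t)]
  [0, -3*t*exp(-2*t) + exp(-2*t), t*exp(-2*t)]
  [0, -9*t*exp(-2*t), 3*t*exp(-2*t) + exp(-2*t)]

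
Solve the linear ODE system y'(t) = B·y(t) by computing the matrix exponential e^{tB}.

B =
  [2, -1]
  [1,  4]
e^{tB} =
  [-t*exp(3*t) + exp(3*t), -t*exp(3*t)]
  [t*exp(3*t), t*exp(3*t) + exp(3*t)]

Strategy: write B = P · J · P⁻¹ where J is a Jordan canonical form, so e^{tB} = P · e^{tJ} · P⁻¹, and e^{tJ} can be computed block-by-block.

B has Jordan form
J =
  [3, 1]
  [0, 3]
(up to reordering of blocks).

Per-block formulas:
  For a 2×2 Jordan block J_2(3): exp(t · J_2(3)) = e^(3t)·(I + t·N), where N is the 2×2 nilpotent shift.

After assembling e^{tJ} and conjugating by P, we get:

e^{tB} =
  [-t*exp(3*t) + exp(3*t), -t*exp(3*t)]
  [t*exp(3*t), t*exp(3*t) + exp(3*t)]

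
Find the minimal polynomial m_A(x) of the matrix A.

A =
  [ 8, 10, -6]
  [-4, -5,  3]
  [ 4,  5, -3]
x^2

The characteristic polynomial is χ_A(x) = x^3, so the eigenvalues are known. The minimal polynomial is
  m_A(x) = Π_λ (x − λ)^{k_λ}
where k_λ is the size of the *largest* Jordan block for λ (equivalently, the smallest k with (A − λI)^k v = 0 for every generalised eigenvector v of λ).

  λ = 0: largest Jordan block has size 2, contributing (x − 0)^2

So m_A(x) = x^2 = x^2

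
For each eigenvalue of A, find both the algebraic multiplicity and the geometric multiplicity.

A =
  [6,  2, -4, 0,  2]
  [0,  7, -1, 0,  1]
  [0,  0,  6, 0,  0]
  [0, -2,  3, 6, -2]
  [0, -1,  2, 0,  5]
λ = 6: alg = 5, geom = 3

Step 1 — factor the characteristic polynomial to read off the algebraic multiplicities:
  χ_A(x) = (x - 6)^5

Step 2 — compute geometric multiplicities via the rank-nullity identity g(λ) = n − rank(A − λI):
  rank(A − (6)·I) = 2, so dim ker(A − (6)·I) = n − 2 = 3

Summary:
  λ = 6: algebraic multiplicity = 5, geometric multiplicity = 3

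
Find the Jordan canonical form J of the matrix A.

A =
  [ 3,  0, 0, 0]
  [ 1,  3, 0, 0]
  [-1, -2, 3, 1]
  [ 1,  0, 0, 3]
J_3(3) ⊕ J_1(3)

The characteristic polynomial is
  det(x·I − A) = x^4 - 12*x^3 + 54*x^2 - 108*x + 81 = (x - 3)^4

Eigenvalues and multiplicities (the geometric multiplicity of λ is n − rank(A − λI), which equals the number of Jordan blocks for λ):
  λ = 3: algebraic multiplicity = 4, geometric multiplicity = 2

Determining the block sizes for each eigenvalue:
  λ = 3: with am = 4 and gm = 2, the partition is not yet determined (e.g. several partitions of 4 into 2 parts exist). Let N = A − (3)·I. Computing rank(N^1) = 2, rank(N^2) = 1, rank(N^3) = 0; the number of blocks of size ≥ j is rank(N^{j−1}) − rank(N^j), giving [2, 1, 1]. So we have 1 block(s) of size 3, 1 block(s) of size 1 → block sizes [3, 1]

Assembling the blocks gives a Jordan form
J =
  [3, 1, 0, 0]
  [0, 3, 1, 0]
  [0, 0, 3, 0]
  [0, 0, 0, 3]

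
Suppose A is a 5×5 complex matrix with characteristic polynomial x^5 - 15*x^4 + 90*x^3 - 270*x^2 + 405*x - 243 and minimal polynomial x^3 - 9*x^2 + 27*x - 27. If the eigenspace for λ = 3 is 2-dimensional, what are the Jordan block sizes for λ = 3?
Block sizes for λ = 3: [3, 2]

Step 1 — from the characteristic polynomial, algebraic multiplicity of λ = 3 is 5. From dim ker(A − (3)·I) = 2, there are exactly 2 Jordan blocks for λ = 3.
Step 2 — from the minimal polynomial, the factor (x − 3)^3 tells us the largest block for λ = 3 has size 3.
Step 3 — with total size 5, 2 blocks, and largest block 3, the block sizes (in nonincreasing order) are [3, 2].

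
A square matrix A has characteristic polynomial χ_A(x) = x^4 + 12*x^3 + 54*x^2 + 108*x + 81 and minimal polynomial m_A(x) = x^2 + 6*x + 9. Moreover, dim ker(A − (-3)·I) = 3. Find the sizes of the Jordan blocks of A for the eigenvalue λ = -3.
Block sizes for λ = -3: [2, 1, 1]

Step 1 — from the characteristic polynomial, algebraic multiplicity of λ = -3 is 4. From dim ker(A − (-3)·I) = 3, there are exactly 3 Jordan blocks for λ = -3.
Step 2 — from the minimal polynomial, the factor (x + 3)^2 tells us the largest block for λ = -3 has size 2.
Step 3 — with total size 4, 3 blocks, and largest block 2, the block sizes (in nonincreasing order) are [2, 1, 1].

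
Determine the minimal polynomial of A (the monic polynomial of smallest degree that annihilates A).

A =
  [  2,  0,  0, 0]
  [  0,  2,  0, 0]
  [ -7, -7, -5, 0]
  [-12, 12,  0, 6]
x^3 - 3*x^2 - 28*x + 60

The characteristic polynomial is χ_A(x) = (x - 6)*(x - 2)^2*(x + 5), so the eigenvalues are known. The minimal polynomial is
  m_A(x) = Π_λ (x − λ)^{k_λ}
where k_λ is the size of the *largest* Jordan block for λ (equivalently, the smallest k with (A − λI)^k v = 0 for every generalised eigenvector v of λ).

  λ = -5: largest Jordan block has size 1, contributing (x + 5)
  λ = 2: largest Jordan block has size 1, contributing (x − 2)
  λ = 6: largest Jordan block has size 1, contributing (x − 6)

So m_A(x) = (x - 6)*(x - 2)*(x + 5) = x^3 - 3*x^2 - 28*x + 60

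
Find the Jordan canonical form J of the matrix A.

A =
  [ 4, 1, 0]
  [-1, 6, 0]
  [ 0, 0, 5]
J_2(5) ⊕ J_1(5)

The characteristic polynomial is
  det(x·I − A) = x^3 - 15*x^2 + 75*x - 125 = (x - 5)^3

Eigenvalues and multiplicities (the geometric multiplicity of λ is n − rank(A − λI), which equals the number of Jordan blocks for λ):
  λ = 5: algebraic multiplicity = 3, geometric multiplicity = 2

Determining the block sizes for each eigenvalue:
  λ = 5: 2 blocks summing to 3 forces exactly one block of size 2 and the rest size 1 → block sizes [2, 1]

Assembling the blocks gives a Jordan form
J =
  [5, 1, 0]
  [0, 5, 0]
  [0, 0, 5]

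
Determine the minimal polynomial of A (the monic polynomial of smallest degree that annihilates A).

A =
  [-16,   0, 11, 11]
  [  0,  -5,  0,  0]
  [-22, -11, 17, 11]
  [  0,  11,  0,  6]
x^2 - x - 30

The characteristic polynomial is χ_A(x) = (x - 6)^2*(x + 5)^2, so the eigenvalues are known. The minimal polynomial is
  m_A(x) = Π_λ (x − λ)^{k_λ}
where k_λ is the size of the *largest* Jordan block for λ (equivalently, the smallest k with (A − λI)^k v = 0 for every generalised eigenvector v of λ).

  λ = -5: largest Jordan block has size 1, contributing (x + 5)
  λ = 6: largest Jordan block has size 1, contributing (x − 6)

So m_A(x) = (x - 6)*(x + 5) = x^2 - x - 30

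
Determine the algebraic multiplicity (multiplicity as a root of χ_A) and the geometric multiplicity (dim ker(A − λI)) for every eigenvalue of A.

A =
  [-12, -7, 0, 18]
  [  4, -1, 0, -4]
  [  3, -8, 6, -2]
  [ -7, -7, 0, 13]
λ = -5: alg = 1, geom = 1; λ = -1: alg = 1, geom = 1; λ = 6: alg = 2, geom = 1

Step 1 — factor the characteristic polynomial to read off the algebraic multiplicities:
  χ_A(x) = (x - 6)^2*(x + 1)*(x + 5)

Step 2 — compute geometric multiplicities via the rank-nullity identity g(λ) = n − rank(A − λI):
  rank(A − (-5)·I) = 3, so dim ker(A − (-5)·I) = n − 3 = 1
  rank(A − (-1)·I) = 3, so dim ker(A − (-1)·I) = n − 3 = 1
  rank(A − (6)·I) = 3, so dim ker(A − (6)·I) = n − 3 = 1

Summary:
  λ = -5: algebraic multiplicity = 1, geometric multiplicity = 1
  λ = -1: algebraic multiplicity = 1, geometric multiplicity = 1
  λ = 6: algebraic multiplicity = 2, geometric multiplicity = 1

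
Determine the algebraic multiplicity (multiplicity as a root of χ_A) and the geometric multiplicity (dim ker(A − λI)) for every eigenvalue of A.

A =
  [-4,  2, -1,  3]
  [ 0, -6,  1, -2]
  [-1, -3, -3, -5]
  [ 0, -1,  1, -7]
λ = -5: alg = 4, geom = 2

Step 1 — factor the characteristic polynomial to read off the algebraic multiplicities:
  χ_A(x) = (x + 5)^4

Step 2 — compute geometric multiplicities via the rank-nullity identity g(λ) = n − rank(A − λI):
  rank(A − (-5)·I) = 2, so dim ker(A − (-5)·I) = n − 2 = 2

Summary:
  λ = -5: algebraic multiplicity = 4, geometric multiplicity = 2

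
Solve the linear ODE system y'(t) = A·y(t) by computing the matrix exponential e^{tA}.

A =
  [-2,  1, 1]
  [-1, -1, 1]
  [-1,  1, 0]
e^{tA} =
  [-t^2*exp(-t)/2 - t*exp(-t) + exp(-t), t*exp(-t), t^2*exp(-t)/2 + t*exp(-t)]
  [-t*exp(-t), exp(-t), t*exp(-t)]
  [-t^2*exp(-t)/2 - t*exp(-t), t*exp(-t), t^2*exp(-t)/2 + t*exp(-t) + exp(-t)]

Strategy: write A = P · J · P⁻¹ where J is a Jordan canonical form, so e^{tA} = P · e^{tJ} · P⁻¹, and e^{tJ} can be computed block-by-block.

A has Jordan form
J =
  [-1,  1,  0]
  [ 0, -1,  1]
  [ 0,  0, -1]
(up to reordering of blocks).

Per-block formulas:
  For a 3×3 Jordan block J_3(-1): exp(t · J_3(-1)) = e^(-1t)·(I + t·N + (t^2/2)·N^2), where N is the 3×3 nilpotent shift.

After assembling e^{tJ} and conjugating by P, we get:

e^{tA} =
  [-t^2*exp(-t)/2 - t*exp(-t) + exp(-t), t*exp(-t), t^2*exp(-t)/2 + t*exp(-t)]
  [-t*exp(-t), exp(-t), t*exp(-t)]
  [-t^2*exp(-t)/2 - t*exp(-t), t*exp(-t), t^2*exp(-t)/2 + t*exp(-t) + exp(-t)]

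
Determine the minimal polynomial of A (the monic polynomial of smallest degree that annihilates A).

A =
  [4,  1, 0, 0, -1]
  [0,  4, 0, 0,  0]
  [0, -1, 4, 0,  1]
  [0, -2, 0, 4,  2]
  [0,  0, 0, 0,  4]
x^2 - 8*x + 16

The characteristic polynomial is χ_A(x) = (x - 4)^5, so the eigenvalues are known. The minimal polynomial is
  m_A(x) = Π_λ (x − λ)^{k_λ}
where k_λ is the size of the *largest* Jordan block for λ (equivalently, the smallest k with (A − λI)^k v = 0 for every generalised eigenvector v of λ).

  λ = 4: largest Jordan block has size 2, contributing (x − 4)^2

So m_A(x) = (x - 4)^2 = x^2 - 8*x + 16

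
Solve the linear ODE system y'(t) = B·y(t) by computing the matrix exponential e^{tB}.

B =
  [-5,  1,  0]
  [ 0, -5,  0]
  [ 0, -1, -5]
e^{tB} =
  [exp(-5*t), t*exp(-5*t), 0]
  [0, exp(-5*t), 0]
  [0, -t*exp(-5*t), exp(-5*t)]

Strategy: write B = P · J · P⁻¹ where J is a Jordan canonical form, so e^{tB} = P · e^{tJ} · P⁻¹, and e^{tJ} can be computed block-by-block.

B has Jordan form
J =
  [-5,  1,  0]
  [ 0, -5,  0]
  [ 0,  0, -5]
(up to reordering of blocks).

Per-block formulas:
  For a 1×1 block at λ = -5: exp(t · [-5]) = [e^(-5t)].
  For a 2×2 Jordan block J_2(-5): exp(t · J_2(-5)) = e^(-5t)·(I + t·N), where N is the 2×2 nilpotent shift.

After assembling e^{tJ} and conjugating by P, we get:

e^{tB} =
  [exp(-5*t), t*exp(-5*t), 0]
  [0, exp(-5*t), 0]
  [0, -t*exp(-5*t), exp(-5*t)]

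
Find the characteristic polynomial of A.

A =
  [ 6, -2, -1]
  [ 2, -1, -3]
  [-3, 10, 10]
x^3 - 15*x^2 + 75*x - 125

Expanding det(x·I − A) (e.g. by cofactor expansion or by noting that A is similar to its Jordan form J, which has the same characteristic polynomial as A) gives
  χ_A(x) = x^3 - 15*x^2 + 75*x - 125
which factors as (x - 5)^3. The eigenvalues (with algebraic multiplicities) are λ = 5 with multiplicity 3.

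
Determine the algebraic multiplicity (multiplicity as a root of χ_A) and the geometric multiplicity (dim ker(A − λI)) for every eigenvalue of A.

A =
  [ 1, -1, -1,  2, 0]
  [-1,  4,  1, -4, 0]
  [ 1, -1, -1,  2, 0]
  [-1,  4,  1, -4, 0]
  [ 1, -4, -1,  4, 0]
λ = 0: alg = 5, geom = 3

Step 1 — factor the characteristic polynomial to read off the algebraic multiplicities:
  χ_A(x) = x^5

Step 2 — compute geometric multiplicities via the rank-nullity identity g(λ) = n − rank(A − λI):
  rank(A − (0)·I) = 2, so dim ker(A − (0)·I) = n − 2 = 3

Summary:
  λ = 0: algebraic multiplicity = 5, geometric multiplicity = 3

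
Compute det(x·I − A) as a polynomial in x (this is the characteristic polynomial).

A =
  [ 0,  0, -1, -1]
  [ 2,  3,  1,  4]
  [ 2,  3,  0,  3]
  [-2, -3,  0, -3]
x^4

Expanding det(x·I − A) (e.g. by cofactor expansion or by noting that A is similar to its Jordan form J, which has the same characteristic polynomial as A) gives
  χ_A(x) = x^4
which factors as x^4. The eigenvalues (with algebraic multiplicities) are λ = 0 with multiplicity 4.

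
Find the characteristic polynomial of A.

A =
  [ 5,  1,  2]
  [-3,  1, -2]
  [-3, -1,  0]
x^3 - 6*x^2 + 12*x - 8

Expanding det(x·I − A) (e.g. by cofactor expansion or by noting that A is similar to its Jordan form J, which has the same characteristic polynomial as A) gives
  χ_A(x) = x^3 - 6*x^2 + 12*x - 8
which factors as (x - 2)^3. The eigenvalues (with algebraic multiplicities) are λ = 2 with multiplicity 3.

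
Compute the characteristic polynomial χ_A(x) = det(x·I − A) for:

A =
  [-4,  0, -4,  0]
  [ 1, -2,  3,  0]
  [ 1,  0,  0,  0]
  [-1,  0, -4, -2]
x^4 + 8*x^3 + 24*x^2 + 32*x + 16

Expanding det(x·I − A) (e.g. by cofactor expansion or by noting that A is similar to its Jordan form J, which has the same characteristic polynomial as A) gives
  χ_A(x) = x^4 + 8*x^3 + 24*x^2 + 32*x + 16
which factors as (x + 2)^4. The eigenvalues (with algebraic multiplicities) are λ = -2 with multiplicity 4.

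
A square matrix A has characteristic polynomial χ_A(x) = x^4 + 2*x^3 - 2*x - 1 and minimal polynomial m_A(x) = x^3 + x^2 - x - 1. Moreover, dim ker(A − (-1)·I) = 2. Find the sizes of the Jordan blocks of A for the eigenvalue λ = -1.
Block sizes for λ = -1: [2, 1]

Step 1 — from the characteristic polynomial, algebraic multiplicity of λ = -1 is 3. From dim ker(A − (-1)·I) = 2, there are exactly 2 Jordan blocks for λ = -1.
Step 2 — from the minimal polynomial, the factor (x + 1)^2 tells us the largest block for λ = -1 has size 2.
Step 3 — with total size 3, 2 blocks, and largest block 2, the block sizes (in nonincreasing order) are [2, 1].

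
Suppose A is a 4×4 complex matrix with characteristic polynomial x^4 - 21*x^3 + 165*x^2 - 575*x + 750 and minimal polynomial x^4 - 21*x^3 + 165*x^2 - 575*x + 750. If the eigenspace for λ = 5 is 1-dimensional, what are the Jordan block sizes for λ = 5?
Block sizes for λ = 5: [3]

Step 1 — from the characteristic polynomial, algebraic multiplicity of λ = 5 is 3. From dim ker(A − (5)·I) = 1, there are exactly 1 Jordan blocks for λ = 5.
Step 2 — from the minimal polynomial, the factor (x − 5)^3 tells us the largest block for λ = 5 has size 3.
Step 3 — with total size 3, 1 blocks, and largest block 3, the block sizes (in nonincreasing order) are [3].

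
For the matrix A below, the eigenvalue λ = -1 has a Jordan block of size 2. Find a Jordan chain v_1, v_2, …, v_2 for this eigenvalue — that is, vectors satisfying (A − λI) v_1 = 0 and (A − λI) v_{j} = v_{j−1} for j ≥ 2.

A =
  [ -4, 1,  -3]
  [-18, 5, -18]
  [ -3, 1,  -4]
A Jordan chain for λ = -1 of length 2:
v_1 = (-3, -18, -3)ᵀ
v_2 = (1, 0, 0)ᵀ

Let N = A − (-1)·I. We want v_2 with N^2 v_2 = 0 but N^1 v_2 ≠ 0; then v_{j-1} := N · v_j for j = 2, …, 2.

Pick v_2 = (1, 0, 0)ᵀ.
Then v_1 = N · v_2 = (-3, -18, -3)ᵀ.

Sanity check: (A − (-1)·I) v_1 = (0, 0, 0)ᵀ = 0. ✓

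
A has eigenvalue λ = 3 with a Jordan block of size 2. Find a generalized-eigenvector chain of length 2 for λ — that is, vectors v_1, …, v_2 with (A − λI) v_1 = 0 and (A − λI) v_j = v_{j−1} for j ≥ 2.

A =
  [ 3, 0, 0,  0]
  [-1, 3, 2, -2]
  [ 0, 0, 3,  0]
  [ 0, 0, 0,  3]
A Jordan chain for λ = 3 of length 2:
v_1 = (0, -1, 0, 0)ᵀ
v_2 = (1, 0, 0, 0)ᵀ

Let N = A − (3)·I. We want v_2 with N^2 v_2 = 0 but N^1 v_2 ≠ 0; then v_{j-1} := N · v_j for j = 2, …, 2.

Pick v_2 = (1, 0, 0, 0)ᵀ.
Then v_1 = N · v_2 = (0, -1, 0, 0)ᵀ.

Sanity check: (A − (3)·I) v_1 = (0, 0, 0, 0)ᵀ = 0. ✓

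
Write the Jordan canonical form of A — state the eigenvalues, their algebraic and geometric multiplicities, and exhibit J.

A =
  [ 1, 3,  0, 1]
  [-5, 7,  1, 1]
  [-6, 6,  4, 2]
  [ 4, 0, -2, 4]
J_3(4) ⊕ J_1(4)

The characteristic polynomial is
  det(x·I − A) = x^4 - 16*x^3 + 96*x^2 - 256*x + 256 = (x - 4)^4

Eigenvalues and multiplicities (the geometric multiplicity of λ is n − rank(A − λI), which equals the number of Jordan blocks for λ):
  λ = 4: algebraic multiplicity = 4, geometric multiplicity = 2

Determining the block sizes for each eigenvalue:
  λ = 4: with am = 4 and gm = 2, the partition is not yet determined (e.g. several partitions of 4 into 2 parts exist). Let N = A − (4)·I. Computing rank(N^1) = 2, rank(N^2) = 1, rank(N^3) = 0; the number of blocks of size ≥ j is rank(N^{j−1}) − rank(N^j), giving [2, 1, 1]. So we have 1 block(s) of size 3, 1 block(s) of size 1 → block sizes [3, 1]

Assembling the blocks gives a Jordan form
J =
  [4, 1, 0, 0]
  [0, 4, 1, 0]
  [0, 0, 4, 0]
  [0, 0, 0, 4]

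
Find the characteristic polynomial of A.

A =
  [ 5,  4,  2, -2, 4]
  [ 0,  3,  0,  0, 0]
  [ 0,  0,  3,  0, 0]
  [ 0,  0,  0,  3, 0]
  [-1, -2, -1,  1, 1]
x^5 - 15*x^4 + 90*x^3 - 270*x^2 + 405*x - 243

Expanding det(x·I − A) (e.g. by cofactor expansion or by noting that A is similar to its Jordan form J, which has the same characteristic polynomial as A) gives
  χ_A(x) = x^5 - 15*x^4 + 90*x^3 - 270*x^2 + 405*x - 243
which factors as (x - 3)^5. The eigenvalues (with algebraic multiplicities) are λ = 3 with multiplicity 5.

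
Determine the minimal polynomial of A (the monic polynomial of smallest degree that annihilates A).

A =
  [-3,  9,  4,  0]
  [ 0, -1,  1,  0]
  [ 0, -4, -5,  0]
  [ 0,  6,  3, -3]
x^3 + 9*x^2 + 27*x + 27

The characteristic polynomial is χ_A(x) = (x + 3)^4, so the eigenvalues are known. The minimal polynomial is
  m_A(x) = Π_λ (x − λ)^{k_λ}
where k_λ is the size of the *largest* Jordan block for λ (equivalently, the smallest k with (A − λI)^k v = 0 for every generalised eigenvector v of λ).

  λ = -3: largest Jordan block has size 3, contributing (x + 3)^3

So m_A(x) = (x + 3)^3 = x^3 + 9*x^2 + 27*x + 27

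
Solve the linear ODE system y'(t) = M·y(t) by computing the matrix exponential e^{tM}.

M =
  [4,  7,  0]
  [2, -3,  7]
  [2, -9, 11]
e^{tM} =
  [7*t^2*exp(4*t) + exp(4*t), -49*t^2*exp(4*t)/2 + 7*t*exp(4*t), 49*t^2*exp(4*t)/2]
  [2*t*exp(4*t), -7*t*exp(4*t) + exp(4*t), 7*t*exp(4*t)]
  [-2*t^2*exp(4*t) + 2*t*exp(4*t), 7*t^2*exp(4*t) - 9*t*exp(4*t), -7*t^2*exp(4*t) + 7*t*exp(4*t) + exp(4*t)]

Strategy: write M = P · J · P⁻¹ where J is a Jordan canonical form, so e^{tM} = P · e^{tJ} · P⁻¹, and e^{tJ} can be computed block-by-block.

M has Jordan form
J =
  [4, 1, 0]
  [0, 4, 1]
  [0, 0, 4]
(up to reordering of blocks).

Per-block formulas:
  For a 3×3 Jordan block J_3(4): exp(t · J_3(4)) = e^(4t)·(I + t·N + (t^2/2)·N^2), where N is the 3×3 nilpotent shift.

After assembling e^{tJ} and conjugating by P, we get:

e^{tM} =
  [7*t^2*exp(4*t) + exp(4*t), -49*t^2*exp(4*t)/2 + 7*t*exp(4*t), 49*t^2*exp(4*t)/2]
  [2*t*exp(4*t), -7*t*exp(4*t) + exp(4*t), 7*t*exp(4*t)]
  [-2*t^2*exp(4*t) + 2*t*exp(4*t), 7*t^2*exp(4*t) - 9*t*exp(4*t), -7*t^2*exp(4*t) + 7*t*exp(4*t) + exp(4*t)]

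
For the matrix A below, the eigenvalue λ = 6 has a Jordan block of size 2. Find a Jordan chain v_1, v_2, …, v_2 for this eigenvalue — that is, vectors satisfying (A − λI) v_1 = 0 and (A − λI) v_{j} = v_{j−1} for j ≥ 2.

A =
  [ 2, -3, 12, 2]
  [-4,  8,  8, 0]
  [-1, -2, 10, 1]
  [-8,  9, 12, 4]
A Jordan chain for λ = 6 of length 2:
v_1 = (-4, -4, -1, -8)ᵀ
v_2 = (1, 0, 0, 0)ᵀ

Let N = A − (6)·I. We want v_2 with N^2 v_2 = 0 but N^1 v_2 ≠ 0; then v_{j-1} := N · v_j for j = 2, …, 2.

Pick v_2 = (1, 0, 0, 0)ᵀ.
Then v_1 = N · v_2 = (-4, -4, -1, -8)ᵀ.

Sanity check: (A − (6)·I) v_1 = (0, 0, 0, 0)ᵀ = 0. ✓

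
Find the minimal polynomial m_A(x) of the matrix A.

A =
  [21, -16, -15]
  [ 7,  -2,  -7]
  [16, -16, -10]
x^3 - 9*x^2 + 8*x + 60

The characteristic polynomial is χ_A(x) = (x - 6)*(x - 5)*(x + 2), so the eigenvalues are known. The minimal polynomial is
  m_A(x) = Π_λ (x − λ)^{k_λ}
where k_λ is the size of the *largest* Jordan block for λ (equivalently, the smallest k with (A − λI)^k v = 0 for every generalised eigenvector v of λ).

  λ = -2: largest Jordan block has size 1, contributing (x + 2)
  λ = 5: largest Jordan block has size 1, contributing (x − 5)
  λ = 6: largest Jordan block has size 1, contributing (x − 6)

So m_A(x) = (x - 6)*(x - 5)*(x + 2) = x^3 - 9*x^2 + 8*x + 60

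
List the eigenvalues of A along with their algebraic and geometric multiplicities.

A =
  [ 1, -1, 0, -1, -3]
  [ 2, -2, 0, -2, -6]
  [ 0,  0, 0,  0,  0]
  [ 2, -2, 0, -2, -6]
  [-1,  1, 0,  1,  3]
λ = 0: alg = 5, geom = 4

Step 1 — factor the characteristic polynomial to read off the algebraic multiplicities:
  χ_A(x) = x^5

Step 2 — compute geometric multiplicities via the rank-nullity identity g(λ) = n − rank(A − λI):
  rank(A − (0)·I) = 1, so dim ker(A − (0)·I) = n − 1 = 4

Summary:
  λ = 0: algebraic multiplicity = 5, geometric multiplicity = 4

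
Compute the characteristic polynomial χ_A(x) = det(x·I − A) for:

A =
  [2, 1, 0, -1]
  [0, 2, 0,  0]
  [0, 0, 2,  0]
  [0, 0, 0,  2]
x^4 - 8*x^3 + 24*x^2 - 32*x + 16

Expanding det(x·I − A) (e.g. by cofactor expansion or by noting that A is similar to its Jordan form J, which has the same characteristic polynomial as A) gives
  χ_A(x) = x^4 - 8*x^3 + 24*x^2 - 32*x + 16
which factors as (x - 2)^4. The eigenvalues (with algebraic multiplicities) are λ = 2 with multiplicity 4.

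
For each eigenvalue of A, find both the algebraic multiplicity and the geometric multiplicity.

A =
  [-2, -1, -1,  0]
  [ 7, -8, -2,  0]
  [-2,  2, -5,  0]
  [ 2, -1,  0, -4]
λ = -5: alg = 3, geom = 1; λ = -4: alg = 1, geom = 1

Step 1 — factor the characteristic polynomial to read off the algebraic multiplicities:
  χ_A(x) = (x + 4)*(x + 5)^3

Step 2 — compute geometric multiplicities via the rank-nullity identity g(λ) = n − rank(A − λI):
  rank(A − (-5)·I) = 3, so dim ker(A − (-5)·I) = n − 3 = 1
  rank(A − (-4)·I) = 3, so dim ker(A − (-4)·I) = n − 3 = 1

Summary:
  λ = -5: algebraic multiplicity = 3, geometric multiplicity = 1
  λ = -4: algebraic multiplicity = 1, geometric multiplicity = 1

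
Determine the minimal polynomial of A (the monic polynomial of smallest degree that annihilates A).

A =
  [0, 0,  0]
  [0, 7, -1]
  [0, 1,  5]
x^3 - 12*x^2 + 36*x

The characteristic polynomial is χ_A(x) = x*(x - 6)^2, so the eigenvalues are known. The minimal polynomial is
  m_A(x) = Π_λ (x − λ)^{k_λ}
where k_λ is the size of the *largest* Jordan block for λ (equivalently, the smallest k with (A − λI)^k v = 0 for every generalised eigenvector v of λ).

  λ = 0: largest Jordan block has size 1, contributing (x − 0)
  λ = 6: largest Jordan block has size 2, contributing (x − 6)^2

So m_A(x) = x*(x - 6)^2 = x^3 - 12*x^2 + 36*x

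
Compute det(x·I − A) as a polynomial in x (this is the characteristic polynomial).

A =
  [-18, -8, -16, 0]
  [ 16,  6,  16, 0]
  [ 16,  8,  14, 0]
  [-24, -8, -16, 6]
x^4 - 8*x^3 - 8*x^2 + 96*x + 144

Expanding det(x·I − A) (e.g. by cofactor expansion or by noting that A is similar to its Jordan form J, which has the same characteristic polynomial as A) gives
  χ_A(x) = x^4 - 8*x^3 - 8*x^2 + 96*x + 144
which factors as (x - 6)^2*(x + 2)^2. The eigenvalues (with algebraic multiplicities) are λ = -2 with multiplicity 2, λ = 6 with multiplicity 2.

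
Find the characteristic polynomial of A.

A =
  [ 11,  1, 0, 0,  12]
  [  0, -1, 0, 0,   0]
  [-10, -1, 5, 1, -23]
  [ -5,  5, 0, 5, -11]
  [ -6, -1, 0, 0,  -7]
x^5 - 13*x^4 + 46*x^3 + 10*x^2 - 175*x - 125

Expanding det(x·I − A) (e.g. by cofactor expansion or by noting that A is similar to its Jordan form J, which has the same characteristic polynomial as A) gives
  χ_A(x) = x^5 - 13*x^4 + 46*x^3 + 10*x^2 - 175*x - 125
which factors as (x - 5)^3*(x + 1)^2. The eigenvalues (with algebraic multiplicities) are λ = -1 with multiplicity 2, λ = 5 with multiplicity 3.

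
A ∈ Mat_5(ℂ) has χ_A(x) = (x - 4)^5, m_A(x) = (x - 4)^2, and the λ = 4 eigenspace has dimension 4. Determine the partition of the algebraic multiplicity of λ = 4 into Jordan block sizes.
Block sizes for λ = 4: [2, 1, 1, 1]

Step 1 — from the characteristic polynomial, algebraic multiplicity of λ = 4 is 5. From dim ker(A − (4)·I) = 4, there are exactly 4 Jordan blocks for λ = 4.
Step 2 — from the minimal polynomial, the factor (x − 4)^2 tells us the largest block for λ = 4 has size 2.
Step 3 — with total size 5, 4 blocks, and largest block 2, the block sizes (in nonincreasing order) are [2, 1, 1, 1].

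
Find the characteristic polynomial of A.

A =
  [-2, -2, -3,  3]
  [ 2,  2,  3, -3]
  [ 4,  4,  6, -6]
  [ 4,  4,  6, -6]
x^4

Expanding det(x·I − A) (e.g. by cofactor expansion or by noting that A is similar to its Jordan form J, which has the same characteristic polynomial as A) gives
  χ_A(x) = x^4
which factors as x^4. The eigenvalues (with algebraic multiplicities) are λ = 0 with multiplicity 4.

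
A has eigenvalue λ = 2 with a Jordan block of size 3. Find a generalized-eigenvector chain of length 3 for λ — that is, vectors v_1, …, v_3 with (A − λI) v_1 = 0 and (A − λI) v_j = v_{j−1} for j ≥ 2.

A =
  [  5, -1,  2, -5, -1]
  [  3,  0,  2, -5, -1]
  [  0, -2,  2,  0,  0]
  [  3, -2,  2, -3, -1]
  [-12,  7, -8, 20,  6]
A Jordan chain for λ = 2 of length 3:
v_1 = (3, 0, -6, 0, -3)ᵀ
v_2 = (3, 3, 0, 3, -12)ᵀ
v_3 = (1, 0, 0, 0, 0)ᵀ

Let N = A − (2)·I. We want v_3 with N^3 v_3 = 0 but N^2 v_3 ≠ 0; then v_{j-1} := N · v_j for j = 3, …, 2.

Pick v_3 = (1, 0, 0, 0, 0)ᵀ.
Then v_2 = N · v_3 = (3, 3, 0, 3, -12)ᵀ.
Then v_1 = N · v_2 = (3, 0, -6, 0, -3)ᵀ.

Sanity check: (A − (2)·I) v_1 = (0, 0, 0, 0, 0)ᵀ = 0. ✓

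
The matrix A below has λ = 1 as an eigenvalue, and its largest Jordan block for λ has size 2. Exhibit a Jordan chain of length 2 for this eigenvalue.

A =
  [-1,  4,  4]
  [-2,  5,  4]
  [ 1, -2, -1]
A Jordan chain for λ = 1 of length 2:
v_1 = (-2, -2, 1)ᵀ
v_2 = (1, 0, 0)ᵀ

Let N = A − (1)·I. We want v_2 with N^2 v_2 = 0 but N^1 v_2 ≠ 0; then v_{j-1} := N · v_j for j = 2, …, 2.

Pick v_2 = (1, 0, 0)ᵀ.
Then v_1 = N · v_2 = (-2, -2, 1)ᵀ.

Sanity check: (A − (1)·I) v_1 = (0, 0, 0)ᵀ = 0. ✓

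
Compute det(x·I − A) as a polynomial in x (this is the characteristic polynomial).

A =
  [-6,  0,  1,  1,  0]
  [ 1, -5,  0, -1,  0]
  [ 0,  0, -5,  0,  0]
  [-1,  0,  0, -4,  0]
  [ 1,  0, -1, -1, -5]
x^5 + 25*x^4 + 250*x^3 + 1250*x^2 + 3125*x + 3125

Expanding det(x·I − A) (e.g. by cofactor expansion or by noting that A is similar to its Jordan form J, which has the same characteristic polynomial as A) gives
  χ_A(x) = x^5 + 25*x^4 + 250*x^3 + 1250*x^2 + 3125*x + 3125
which factors as (x + 5)^5. The eigenvalues (with algebraic multiplicities) are λ = -5 with multiplicity 5.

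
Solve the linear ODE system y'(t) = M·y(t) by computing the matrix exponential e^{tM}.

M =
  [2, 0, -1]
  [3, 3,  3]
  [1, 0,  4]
e^{tM} =
  [-t*exp(3*t) + exp(3*t), 0, -t*exp(3*t)]
  [3*t*exp(3*t), exp(3*t), 3*t*exp(3*t)]
  [t*exp(3*t), 0, t*exp(3*t) + exp(3*t)]

Strategy: write M = P · J · P⁻¹ where J is a Jordan canonical form, so e^{tM} = P · e^{tJ} · P⁻¹, and e^{tJ} can be computed block-by-block.

M has Jordan form
J =
  [3, 1, 0]
  [0, 3, 0]
  [0, 0, 3]
(up to reordering of blocks).

Per-block formulas:
  For a 2×2 Jordan block J_2(3): exp(t · J_2(3)) = e^(3t)·(I + t·N), where N is the 2×2 nilpotent shift.
  For a 1×1 block at λ = 3: exp(t · [3]) = [e^(3t)].

After assembling e^{tJ} and conjugating by P, we get:

e^{tM} =
  [-t*exp(3*t) + exp(3*t), 0, -t*exp(3*t)]
  [3*t*exp(3*t), exp(3*t), 3*t*exp(3*t)]
  [t*exp(3*t), 0, t*exp(3*t) + exp(3*t)]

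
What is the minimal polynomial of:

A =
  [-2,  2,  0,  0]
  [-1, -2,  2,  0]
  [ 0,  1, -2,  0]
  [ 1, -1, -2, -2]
x^3 + 6*x^2 + 12*x + 8

The characteristic polynomial is χ_A(x) = (x + 2)^4, so the eigenvalues are known. The minimal polynomial is
  m_A(x) = Π_λ (x − λ)^{k_λ}
where k_λ is the size of the *largest* Jordan block for λ (equivalently, the smallest k with (A − λI)^k v = 0 for every generalised eigenvector v of λ).

  λ = -2: largest Jordan block has size 3, contributing (x + 2)^3

So m_A(x) = (x + 2)^3 = x^3 + 6*x^2 + 12*x + 8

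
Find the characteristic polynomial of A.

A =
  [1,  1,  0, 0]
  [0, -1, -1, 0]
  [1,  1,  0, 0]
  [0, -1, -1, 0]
x^4

Expanding det(x·I − A) (e.g. by cofactor expansion or by noting that A is similar to its Jordan form J, which has the same characteristic polynomial as A) gives
  χ_A(x) = x^4
which factors as x^4. The eigenvalues (with algebraic multiplicities) are λ = 0 with multiplicity 4.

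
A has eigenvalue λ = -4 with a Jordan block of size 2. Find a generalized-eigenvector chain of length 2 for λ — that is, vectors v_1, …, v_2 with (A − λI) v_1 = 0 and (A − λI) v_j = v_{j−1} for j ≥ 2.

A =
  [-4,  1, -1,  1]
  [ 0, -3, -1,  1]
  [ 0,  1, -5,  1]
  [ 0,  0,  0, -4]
A Jordan chain for λ = -4 of length 2:
v_1 = (1, 1, 1, 0)ᵀ
v_2 = (0, 1, 0, 0)ᵀ

Let N = A − (-4)·I. We want v_2 with N^2 v_2 = 0 but N^1 v_2 ≠ 0; then v_{j-1} := N · v_j for j = 2, …, 2.

Pick v_2 = (0, 1, 0, 0)ᵀ.
Then v_1 = N · v_2 = (1, 1, 1, 0)ᵀ.

Sanity check: (A − (-4)·I) v_1 = (0, 0, 0, 0)ᵀ = 0. ✓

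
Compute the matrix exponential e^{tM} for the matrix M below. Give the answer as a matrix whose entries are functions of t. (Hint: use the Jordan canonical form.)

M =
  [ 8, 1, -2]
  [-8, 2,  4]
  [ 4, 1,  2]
e^{tM} =
  [4*t*exp(4*t) + exp(4*t), t*exp(4*t), -2*t*exp(4*t)]
  [-8*t*exp(4*t), -2*t*exp(4*t) + exp(4*t), 4*t*exp(4*t)]
  [4*t*exp(4*t), t*exp(4*t), -2*t*exp(4*t) + exp(4*t)]

Strategy: write M = P · J · P⁻¹ where J is a Jordan canonical form, so e^{tM} = P · e^{tJ} · P⁻¹, and e^{tJ} can be computed block-by-block.

M has Jordan form
J =
  [4, 1, 0]
  [0, 4, 0]
  [0, 0, 4]
(up to reordering of blocks).

Per-block formulas:
  For a 1×1 block at λ = 4: exp(t · [4]) = [e^(4t)].
  For a 2×2 Jordan block J_2(4): exp(t · J_2(4)) = e^(4t)·(I + t·N), where N is the 2×2 nilpotent shift.

After assembling e^{tJ} and conjugating by P, we get:

e^{tM} =
  [4*t*exp(4*t) + exp(4*t), t*exp(4*t), -2*t*exp(4*t)]
  [-8*t*exp(4*t), -2*t*exp(4*t) + exp(4*t), 4*t*exp(4*t)]
  [4*t*exp(4*t), t*exp(4*t), -2*t*exp(4*t) + exp(4*t)]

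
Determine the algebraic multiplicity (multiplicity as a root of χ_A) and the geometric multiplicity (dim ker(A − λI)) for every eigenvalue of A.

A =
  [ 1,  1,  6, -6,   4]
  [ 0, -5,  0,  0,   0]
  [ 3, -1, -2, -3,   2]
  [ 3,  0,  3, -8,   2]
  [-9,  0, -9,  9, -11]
λ = -5: alg = 5, geom = 3

Step 1 — factor the characteristic polynomial to read off the algebraic multiplicities:
  χ_A(x) = (x + 5)^5

Step 2 — compute geometric multiplicities via the rank-nullity identity g(λ) = n − rank(A − λI):
  rank(A − (-5)·I) = 2, so dim ker(A − (-5)·I) = n − 2 = 3

Summary:
  λ = -5: algebraic multiplicity = 5, geometric multiplicity = 3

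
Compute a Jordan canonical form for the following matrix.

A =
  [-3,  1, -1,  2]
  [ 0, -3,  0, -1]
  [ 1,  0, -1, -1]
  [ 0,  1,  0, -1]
J_2(-2) ⊕ J_2(-2)

The characteristic polynomial is
  det(x·I − A) = x^4 + 8*x^3 + 24*x^2 + 32*x + 16 = (x + 2)^4

Eigenvalues and multiplicities (the geometric multiplicity of λ is n − rank(A − λI), which equals the number of Jordan blocks for λ):
  λ = -2: algebraic multiplicity = 4, geometric multiplicity = 2

Determining the block sizes for each eigenvalue:
  λ = -2: with am = 4 and gm = 2, the partition is not yet determined (e.g. several partitions of 4 into 2 parts exist). Let N = A − (-2)·I. Computing rank(N^1) = 2, rank(N^2) = 0; the number of blocks of size ≥ j is rank(N^{j−1}) − rank(N^j), giving [2, 2]. So we have 2 block(s) of size 2 → block sizes [2, 2]

Assembling the blocks gives a Jordan form
J =
  [-2,  1,  0,  0]
  [ 0, -2,  0,  0]
  [ 0,  0, -2,  1]
  [ 0,  0,  0, -2]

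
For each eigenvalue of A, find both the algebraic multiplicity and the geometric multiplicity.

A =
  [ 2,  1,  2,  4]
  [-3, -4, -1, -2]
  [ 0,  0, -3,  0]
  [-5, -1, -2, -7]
λ = -3: alg = 4, geom = 2

Step 1 — factor the characteristic polynomial to read off the algebraic multiplicities:
  χ_A(x) = (x + 3)^4

Step 2 — compute geometric multiplicities via the rank-nullity identity g(λ) = n − rank(A − λI):
  rank(A − (-3)·I) = 2, so dim ker(A − (-3)·I) = n − 2 = 2

Summary:
  λ = -3: algebraic multiplicity = 4, geometric multiplicity = 2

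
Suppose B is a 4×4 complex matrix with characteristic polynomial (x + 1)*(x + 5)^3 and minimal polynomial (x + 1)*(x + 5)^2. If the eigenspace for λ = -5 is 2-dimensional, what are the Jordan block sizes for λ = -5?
Block sizes for λ = -5: [2, 1]

Step 1 — from the characteristic polynomial, algebraic multiplicity of λ = -5 is 3. From dim ker(B − (-5)·I) = 2, there are exactly 2 Jordan blocks for λ = -5.
Step 2 — from the minimal polynomial, the factor (x + 5)^2 tells us the largest block for λ = -5 has size 2.
Step 3 — with total size 3, 2 blocks, and largest block 2, the block sizes (in nonincreasing order) are [2, 1].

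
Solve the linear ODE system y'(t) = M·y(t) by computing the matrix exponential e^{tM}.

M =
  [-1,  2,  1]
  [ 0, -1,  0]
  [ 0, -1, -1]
e^{tM} =
  [exp(-t), -t^2*exp(-t)/2 + 2*t*exp(-t), t*exp(-t)]
  [0, exp(-t), 0]
  [0, -t*exp(-t), exp(-t)]

Strategy: write M = P · J · P⁻¹ where J is a Jordan canonical form, so e^{tM} = P · e^{tJ} · P⁻¹, and e^{tJ} can be computed block-by-block.

M has Jordan form
J =
  [-1,  1,  0]
  [ 0, -1,  1]
  [ 0,  0, -1]
(up to reordering of blocks).

Per-block formulas:
  For a 3×3 Jordan block J_3(-1): exp(t · J_3(-1)) = e^(-1t)·(I + t·N + (t^2/2)·N^2), where N is the 3×3 nilpotent shift.

After assembling e^{tJ} and conjugating by P, we get:

e^{tM} =
  [exp(-t), -t^2*exp(-t)/2 + 2*t*exp(-t), t*exp(-t)]
  [0, exp(-t), 0]
  [0, -t*exp(-t), exp(-t)]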